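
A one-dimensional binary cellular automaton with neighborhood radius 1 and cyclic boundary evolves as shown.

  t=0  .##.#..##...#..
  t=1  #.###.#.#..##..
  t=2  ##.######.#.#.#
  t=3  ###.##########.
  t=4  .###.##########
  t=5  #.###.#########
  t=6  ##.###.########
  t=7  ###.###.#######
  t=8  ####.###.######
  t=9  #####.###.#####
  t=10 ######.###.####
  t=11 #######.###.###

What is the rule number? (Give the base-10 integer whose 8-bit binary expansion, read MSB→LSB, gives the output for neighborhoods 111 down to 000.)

  ### -> #   bit 7 = 1  t=1,i=3
  ##. -> #   bit 6 = 1  t=0,i=2
  #.# -> #   bit 5 = 1  t=0,i=3
  #.. -> .   bit 4 = 0  t=0,i=5
  .## -> .   bit 3 = 0  t=0,i=1
  .#. -> #   bit 2 = 1  t=0,i=4
  ..# -> #   bit 1 = 1  t=0,i=0
  ... -> .   bit 0 = 0  t=0,i=10
  bits 11100110 = 230

230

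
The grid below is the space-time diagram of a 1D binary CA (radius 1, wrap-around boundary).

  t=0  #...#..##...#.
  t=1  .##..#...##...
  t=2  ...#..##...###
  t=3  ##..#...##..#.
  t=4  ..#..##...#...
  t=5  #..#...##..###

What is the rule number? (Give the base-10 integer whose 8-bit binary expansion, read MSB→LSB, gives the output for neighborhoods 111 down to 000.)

  [7] ### => #  t=2,i=12
  [6] ##. => .  t=0,i=8
  [5] #.# => .  t=0,i=13
  [4] #.. => #  t=0,i=1
  [3] .## => .  t=0,i=7
  [2] .#. => .  t=0,i=0
  [1] ..# => .  t=0,i=3
  [0] ... => #  t=0,i=2
  bits 10010001 = 145

145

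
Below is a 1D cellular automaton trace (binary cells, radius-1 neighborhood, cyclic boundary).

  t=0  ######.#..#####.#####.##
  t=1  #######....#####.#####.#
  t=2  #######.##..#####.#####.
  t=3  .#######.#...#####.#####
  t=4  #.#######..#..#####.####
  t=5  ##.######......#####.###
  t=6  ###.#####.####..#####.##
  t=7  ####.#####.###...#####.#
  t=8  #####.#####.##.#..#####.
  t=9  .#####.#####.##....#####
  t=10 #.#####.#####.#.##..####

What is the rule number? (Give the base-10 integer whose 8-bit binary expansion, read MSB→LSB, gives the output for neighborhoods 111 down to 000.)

225

  ###|#  b7=1 t=0,i=0
  ##.|#  b6=1 t=0,i=5
  #.#|#  b5=1 t=0,i=6
  #..|.  b4=0 t=0,i=8
  .##|.  b3=0 t=0,i=10
  .#.|.  b2=0 t=0,i=7
  ..#|.  b1=0 t=0,i=9
  ...|#  b0=1 t=1,i=8
  bits 11100001 = 225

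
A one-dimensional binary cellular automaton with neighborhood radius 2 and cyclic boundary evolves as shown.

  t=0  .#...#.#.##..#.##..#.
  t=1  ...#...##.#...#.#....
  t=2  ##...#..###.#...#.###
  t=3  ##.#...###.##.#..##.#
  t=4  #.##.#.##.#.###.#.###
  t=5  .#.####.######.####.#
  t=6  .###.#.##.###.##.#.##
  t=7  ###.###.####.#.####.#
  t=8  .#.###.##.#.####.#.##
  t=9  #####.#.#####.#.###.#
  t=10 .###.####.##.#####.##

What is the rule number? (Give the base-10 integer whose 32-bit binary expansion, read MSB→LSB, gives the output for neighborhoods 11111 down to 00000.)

3703273603

  [31] ##### => #  t=2,i=20
  [30] ####. => #  t=2,i=0
  [29] ###.# => .  t=2,i=10
  [28] ###.. => #  t=2,i=1
  [27] ##.## => #  t=3,i=10
  [26] ##.#. => #  t=1,i=9
  [25] ##..# => .  t=0,i=11
  [24] ##... => .  t=2,i=2
  [23] #.### => #  t=2,i=18
  [22] #.##. => .  t=0,i=9
  [21] #.#.# => #  t=0,i=7
  [20] #.#.. => #  t=1,i=10
  [19] #..## => #  t=2,i=7
  [18] #..#. => .  t=0,i=0
  [17] #...# => #  t=0,i=3
  [16] #.... => #  t=1,i=18
  [15] .#### => .  t=2,i=19
  [14] .###. => #  t=2,i=9
  [13] .##.# => #  t=1,i=8
  [12] .##.. => #  t=0,i=10
  [11] .#.## => #  t=0,i=8
  [10] .#.#. => .  t=0,i=6
  [9] .#..# => .  t=0,i=20
  [8] .#... => .  t=0,i=2
  [7] ..### => #  t=2,i=8
  [6] ..##. => .  t=1,i=7
  [5] ..#.# => .  t=0,i=5
  [4] ..#.. => .  t=0,i=1
  [3] ...## => .  t=1,i=6
  [2] ...#. => .  t=0,i=4
  [1] ....# => #  t=1,i=1
  [0] ..... => #  t=1,i=0
  bits 11011100101110110111100010000011 = 3703273603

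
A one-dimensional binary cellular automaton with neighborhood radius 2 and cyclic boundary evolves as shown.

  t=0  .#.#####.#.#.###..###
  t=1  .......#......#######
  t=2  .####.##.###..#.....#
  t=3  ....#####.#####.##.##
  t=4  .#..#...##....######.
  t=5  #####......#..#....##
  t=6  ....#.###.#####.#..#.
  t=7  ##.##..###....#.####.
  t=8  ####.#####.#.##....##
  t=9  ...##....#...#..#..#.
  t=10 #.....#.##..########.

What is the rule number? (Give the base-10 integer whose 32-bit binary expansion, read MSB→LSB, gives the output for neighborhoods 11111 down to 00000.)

  [31] ##### => .  t=0,i=5
  [30] ####. => .  t=0,i=6
  [29] ###.# => #  t=0,i=7
  [28] ###.. => #  t=0,i=15
  [27] ##.## => #  t=2,i=5
  [26] ##.#. => .  t=0,i=0
  [25] ##..# => #  t=0,i=16
  [24] ##... => .  t=1,i=0
  [23] #.### => .  t=0,i=3
  [22] #.##. => #  t=2,i=6
  [21] #.#.# => .  t=0,i=1
  [20] #.#.. => #  t=6,i=16
  [19] #..## => #  t=0,i=17
  [18] #..#. => #  t=2,i=13
  [17] #...# => .  t=4,i=6
  [16] #.... => #  t=1,i=1
  [15] .#### => .  t=0,i=4
  [14] .###. => #  t=0,i=14
  [13] .##.# => #  t=2,i=7
  [12] .##.. => .  t=3,i=20
  [11] .#.## => .  t=0,i=2
  [10] .#.#. => .  t=0,i=10
  [9] .#..# => #  t=4,i=2
  [8] .#... => .  t=1,i=8
  [7] ..### => #  t=0,i=18
  [6] ..##. => .  t=4,i=8
  [5] ..#.# => #  t=2,i=20
  [4] ..#.. => #  t=1,i=7
  [3] ...## => .  t=1,i=13
  [2] ...#. => #  t=1,i=6
  [1] ....# => .  t=1,i=5
  [0] ..... => #  t=1,i=2
  bits 00111010010111010110001010110101 = 979198645

979198645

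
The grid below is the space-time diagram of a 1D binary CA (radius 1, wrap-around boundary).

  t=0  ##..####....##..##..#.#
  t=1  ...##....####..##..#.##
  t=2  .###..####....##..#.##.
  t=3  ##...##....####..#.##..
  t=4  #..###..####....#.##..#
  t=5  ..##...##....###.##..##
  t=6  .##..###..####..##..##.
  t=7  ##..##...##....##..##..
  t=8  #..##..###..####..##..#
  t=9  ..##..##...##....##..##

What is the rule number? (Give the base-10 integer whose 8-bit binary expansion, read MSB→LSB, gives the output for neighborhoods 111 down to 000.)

  ###|.  b7=0 t=0,i=0
  ##.|.  b6=0 t=0,i=1
  #.#|#  b5=1 t=0,i=21
  #..|.  b4=0 t=0,i=2
  .##|#  b3=1 t=0,i=4
  .#.|.  b2=0 t=0,i=20
  ..#|#  b1=1 t=0,i=3
  ...|#  b0=1 t=0,i=9
  bits 00101011 = 43

43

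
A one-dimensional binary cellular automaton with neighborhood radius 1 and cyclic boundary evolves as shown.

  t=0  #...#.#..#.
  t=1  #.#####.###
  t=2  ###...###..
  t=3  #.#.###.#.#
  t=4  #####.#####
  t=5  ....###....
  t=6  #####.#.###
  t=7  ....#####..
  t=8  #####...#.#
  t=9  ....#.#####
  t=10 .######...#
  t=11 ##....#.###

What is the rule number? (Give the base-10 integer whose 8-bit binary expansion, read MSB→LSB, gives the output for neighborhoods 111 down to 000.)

  ###|.  b7=0 t=1,i=3
  ##.|#  b6=1 t=1,i=0
  #.#|#  b5=1 t=0,i=5
  #..|.  b4=0 t=0,i=1
  .##|#  b3=1 t=1,i=2
  .#.|#  b2=1 t=0,i=0
  ..#|#  b1=1 t=0,i=3
  ...|#  b0=1 t=0,i=2
  bits 01101111 = 111

111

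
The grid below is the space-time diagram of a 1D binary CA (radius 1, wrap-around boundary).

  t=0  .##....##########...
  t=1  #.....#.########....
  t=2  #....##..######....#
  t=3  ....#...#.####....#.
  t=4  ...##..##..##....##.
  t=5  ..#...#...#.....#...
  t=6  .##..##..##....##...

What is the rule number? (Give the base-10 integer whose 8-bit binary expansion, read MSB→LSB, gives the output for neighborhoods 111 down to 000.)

  nb ###: next=#  (t=0,i=8, bit7=1)
  nb ##.: next=.  (t=0,i=2, bit6=0)
  nb #.#: next=.  (t=1,i=7, bit5=0)
  nb #..: next=.  (t=0,i=3, bit4=0)
  nb .##: next=.  (t=0,i=1, bit3=0)
  nb .#.: next=#  (t=1,i=0, bit2=1)
  nb ..#: next=#  (t=0,i=0, bit1=1)
  nb ...: next=.  (t=0,i=4, bit0=0)
  bits 10000110 = 134

134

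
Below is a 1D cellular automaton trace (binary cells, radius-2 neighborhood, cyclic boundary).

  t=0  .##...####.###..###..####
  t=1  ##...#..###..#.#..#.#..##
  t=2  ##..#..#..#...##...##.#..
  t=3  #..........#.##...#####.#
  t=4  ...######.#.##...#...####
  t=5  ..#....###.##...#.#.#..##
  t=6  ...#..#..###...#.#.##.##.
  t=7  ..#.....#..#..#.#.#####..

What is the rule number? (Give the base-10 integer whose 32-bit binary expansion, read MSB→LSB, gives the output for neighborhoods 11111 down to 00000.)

2086153549

  [31] ##### => .  t=3,i=20
  [30] ####. => #  t=0,i=8
  [29] ###.# => #  t=0,i=9
  [28] ###.. => #  t=0,i=13
  [27] ##.## => #  t=0,i=0
  [26] ##.#. => #  t=2,i=21
  [25] ##..# => .  t=0,i=14
  [24] ##... => .  t=0,i=3
  [23] #.### => .  t=0,i=11
  [22] #.##. => #  t=0,i=1
  [21] #.#.# => .  t=4,i=10
  [20] #.#.. => #  t=1,i=15
  [19] #..## => #  t=0,i=15
  [18] #..#. => .  t=1,i=12
  [17] #...# => .  t=0,i=4
  [16] #.... => .  t=3,i=2
  [15] .#### => .  t=0,i=7
  [14] .###. => .  t=0,i=12
  [13] .##.# => #  t=2,i=20
  [12] .##.. => .  t=0,i=2
  [11] .#.## => #  t=3,i=12
  [10] .#.#. => #  t=1,i=14
  [9] .#..# => .  t=1,i=6
  [8] .#... => #  t=2,i=11
  [7] ..### => .  t=0,i=6
  [6] ..##. => #  t=2,i=0
  [5] ..#.# => .  t=1,i=13
  [4] ..#.. => .  t=1,i=5
  [3] ...## => #  t=0,i=5
  [2] ...#. => #  t=1,i=4
  [1] ....# => .  t=3,i=9
  [0] ..... => #  t=3,i=3
  bits 01111100010110000010110101001101 = 2086153549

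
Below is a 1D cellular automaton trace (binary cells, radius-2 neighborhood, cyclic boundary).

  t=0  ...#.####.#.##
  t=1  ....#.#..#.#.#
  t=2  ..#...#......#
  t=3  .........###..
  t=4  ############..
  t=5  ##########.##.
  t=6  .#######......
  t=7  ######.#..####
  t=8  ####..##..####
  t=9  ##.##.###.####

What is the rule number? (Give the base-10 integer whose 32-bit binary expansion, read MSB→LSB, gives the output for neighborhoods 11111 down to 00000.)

2517686475

  #####|#  b31=1 t=4,i=2
  ####.|.  b30=0 t=0,i=7
  ###.#|.  b29=0 t=0,i=8
  ###..|#  b28=1 t=3,i=11
  ##.##|.  b27=0 t=5,i=10
  ##.#.|#  b26=1 t=0,i=9
  ##..#|#  b25=1 t=4,i=12
  ##...|.  b24=0 t=0,i=0
  #.###|.  b23=0 t=0,i=5
  #.##.|.  b22=0 t=0,i=12
  #.#.#|.  b21=0 t=0,i=10
  #.#..|#  b20=1 t=1,i=6
  #..##|.  b19=0 t=4,i=13
  #..#.|.  b18=0 t=1,i=8
  #...#|.  b17=0 t=0,i=1
  #....|.  b16=0 t=1,i=1
  .####|#  b15=1 t=0,i=6
  .###.|#  b14=1 t=3,i=10
  .##.#|.  b13=0 t=5,i=12
  .##..|#  b12=1 t=0,i=13
  .#.##|#  b11=1 t=0,i=4
  .#.#.|.  b10=0 t=1,i=5
  .#..#|.  b9=0 t=1,i=7
  .#...|.  b8=0 t=1,i=0
  ..###|#  b7=1 t=3,i=9
  ..##.|#  b6=1 t=8,i=6
  ..#.#|.  b5=0 t=0,i=3
  ..#..|.  b4=0 t=2,i=2
  ...##|#  b3=1 t=3,i=8
  ...#.|.  b2=0 t=0,i=2
  ....#|#  b1=1 t=1,i=2
  .....|#  b0=1 t=2,i=9
  bits 10010110000100001101100011001011 = 2517686475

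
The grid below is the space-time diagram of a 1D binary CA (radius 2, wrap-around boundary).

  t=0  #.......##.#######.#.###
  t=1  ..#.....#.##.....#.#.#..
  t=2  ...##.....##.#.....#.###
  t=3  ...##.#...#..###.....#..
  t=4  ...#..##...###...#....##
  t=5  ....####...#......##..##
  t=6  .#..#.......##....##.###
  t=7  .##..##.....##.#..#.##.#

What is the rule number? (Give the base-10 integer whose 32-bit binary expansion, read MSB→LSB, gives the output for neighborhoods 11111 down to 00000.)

687412160

  nb #####: next=.  (t=0,i=13, bit31=0)
  nb ####.: next=.  (t=0,i=16, bit30=0)
  nb ###.#: next=#  (t=0,i=17, bit29=1)
  nb ###..: next=.  (t=0,i=0, bit28=0)
  nb ##.##: next=#  (t=0,i=10, bit27=1)
  nb ##.#.: next=.  (t=0,i=18, bit26=0)
  nb ##..#: next=.  (t=5,i=20, bit25=0)
  nb ##...: next=.  (t=0,i=1, bit24=0)
  nb #.###: next=#  (t=0,i=11, bit23=1)
  nb #.##.: next=#  (t=1,i=10, bit22=1)
  nb #.#.#: next=#  (t=0,i=19, bit21=1)
  nb #.#..: next=#  (t=1,i=21, bit20=1)
  nb #..##: next=#  (t=3,i=12, bit19=1)
  nb #..#.: next=.  (t=6,i=3, bit18=0)
  nb #...#: next=.  (t=2,i=1, bit17=0)
  nb #....: next=#  (t=0,i=2, bit16=1)
  nb .####: next=.  (t=0,i=12, bit15=0)
  nb .###.: next=.  (t=2,i=22, bit14=0)
  nb .##.#: next=.  (t=0,i=9, bit13=0)
  nb .##..: next=#  (t=1,i=11, bit12=1)
  nb .#.##: next=.  (t=0,i=20, bit11=0)
  nb .#.#.: next=.  (t=1,i=18, bit10=0)
  nb .#..#: next=#  (t=3,i=11, bit9=1)
  nb .#...: next=#  (t=1,i=3, bit8=1)
  nb ..###: next=#  (t=3,i=13, bit7=1)
  nb ..##.: next=#  (t=0,i=8, bit6=1)
  nb ..#.#: next=.  (t=1,i=8, bit5=0)
  nb ..#..: next=.  (t=1,i=2, bit4=0)
  nb ...##: next=.  (t=0,i=7, bit3=0)
  nb ...#.: next=.  (t=1,i=1, bit2=0)
  nb ....#: next=.  (t=0,i=6, bit1=0)
  nb .....: next=.  (t=0,i=3, bit0=0)
  bits 00101000111110010001001111000000 = 687412160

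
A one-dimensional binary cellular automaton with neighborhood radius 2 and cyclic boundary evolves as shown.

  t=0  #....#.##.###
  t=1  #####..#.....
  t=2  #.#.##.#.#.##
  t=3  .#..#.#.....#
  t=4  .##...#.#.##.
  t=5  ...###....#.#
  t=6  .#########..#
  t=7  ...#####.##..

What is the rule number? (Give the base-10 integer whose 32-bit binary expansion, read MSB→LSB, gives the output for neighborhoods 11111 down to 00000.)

2538816158

  ##### -> #   bit 31 = 1  t=1,i=2
  ####. -> .   bit 30 = 0  t=0,i=12
  ###.# -> .   bit 29 = 0  t=2,i=0
  ###.. -> #   bit 28 = 1  t=0,i=0
  ##.## -> .   bit 27 = 0  t=0,i=9
  ##.#. -> #   bit 26 = 1  t=2,i=1
  ##..# -> #   bit 25 = 1  t=1,i=5
  ##... -> #   bit 24 = 1  t=0,i=1
  #.### -> .   bit 23 = 0  t=0,i=10
  #.##. -> #   bit 22 = 1  t=0,i=7
  #.#.# -> .   bit 21 = 0  t=2,i=2
  #.#.. -> #   bit 20 = 1  t=3,i=1
  #..## -> .   bit 19 = 0  t=4,i=0
  #..#. -> .   bit 18 = 0  t=1,i=6
  #...# -> #   bit 17 = 1  t=4,i=4
  #.... -> #   bit 16 = 1  t=0,i=2
  .#### -> .   bit 15 = 0  t=0,i=11
  .###. -> #   bit 14 = 1  t=2,i=12
  .##.# -> .   bit 13 = 0  t=0,i=8
  .##.. -> .   bit 12 = 0  t=4,i=2
  .#.## -> .   bit 11 = 0  t=0,i=6
  .#.#. -> .   bit 10 = 0  t=2,i=8
  .#..# -> #   bit 9 = 1  t=3,i=2
  .#... -> .   bit 8 = 0  t=1,i=8
  ..### -> #   bit 7 = 1  t=1,i=0
  ..##. -> .   bit 6 = 0  t=4,i=1
  ..#.# -> .   bit 5 = 0  t=0,i=5
  ..#.. -> #   bit 4 = 1  t=1,i=7
  ...## -> #   bit 3 = 1  t=1,i=12
  ...#. -> #   bit 2 = 1  t=0,i=4
  ....# -> #   bit 1 = 1  t=0,i=3
  ..... -> .   bit 0 = 0  t=1,i=10
  bits 10010111010100110100001010011110 = 2538816158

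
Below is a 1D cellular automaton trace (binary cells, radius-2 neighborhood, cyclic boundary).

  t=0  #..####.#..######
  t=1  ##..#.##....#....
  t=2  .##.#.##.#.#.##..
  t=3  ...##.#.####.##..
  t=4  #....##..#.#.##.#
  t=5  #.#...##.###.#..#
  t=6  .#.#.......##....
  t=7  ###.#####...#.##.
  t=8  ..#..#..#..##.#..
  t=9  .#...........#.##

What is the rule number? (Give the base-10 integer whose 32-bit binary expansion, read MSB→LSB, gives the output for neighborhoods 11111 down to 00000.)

912364837

  #####|.  b31=0 t=0,i=13
  ####.|.  b30=0 t=0,i=5
  ###.#|#  b29=1 t=0,i=6
  ###..|#  b28=1 t=0,i=0
  ##.##|.  b27=0 t=3,i=12
  ##.#.|#  b26=1 t=0,i=7
  ##..#|#  b25=1 t=0,i=1
  ##...|.  b24=0 t=1,i=8
  #.###|.  b23=0 t=3,i=8
  #.##.|#  b22=1 t=1,i=6
  #.#.#|#  b21=1 t=2,i=4
  #.#..|.  b20=0 t=0,i=8
  #..##|.  b19=0 t=0,i=2
  #..#.|.  b18=0 t=1,i=3
  #...#|.  b17=0 t=2,i=16
  #....|#  b16=1 t=1,i=9
  .####|#  b15=1 t=0,i=4
  .###.|.  b14=0 t=5,i=10
  .##.#|.  b13=0 t=2,i=2
  .##..|#  b12=1 t=1,i=1
  .#.##|.  b11=0 t=1,i=5
  .#.#.|#  b10=1 t=2,i=10
  .#..#|.  b9=0 t=0,i=9
  .#...|#  b8=1 t=1,i=13
  ..###|.  b7=0 t=0,i=3
  ..##.|.  b6=0 t=1,i=0
  ..#.#|#  b5=1 t=1,i=4
  ..#..|.  b4=0 t=1,i=12
  ...##|.  b3=0 t=1,i=16
  ...#.|#  b2=1 t=1,i=11
  ....#|.  b1=0 t=1,i=10
  .....|#  b0=1 t=3,i=0
  bits 00110110011000011001010100100101 = 912364837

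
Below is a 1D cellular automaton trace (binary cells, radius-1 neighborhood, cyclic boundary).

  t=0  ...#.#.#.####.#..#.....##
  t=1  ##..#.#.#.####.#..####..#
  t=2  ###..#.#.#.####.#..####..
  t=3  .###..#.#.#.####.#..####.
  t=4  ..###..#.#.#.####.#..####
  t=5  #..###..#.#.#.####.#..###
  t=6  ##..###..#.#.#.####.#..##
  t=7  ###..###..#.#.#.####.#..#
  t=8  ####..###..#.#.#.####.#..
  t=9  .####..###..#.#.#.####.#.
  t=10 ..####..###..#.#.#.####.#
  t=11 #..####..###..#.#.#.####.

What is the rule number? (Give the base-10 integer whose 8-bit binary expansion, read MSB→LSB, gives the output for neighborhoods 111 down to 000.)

241

  nb ###: next=#  (t=0,i=10, bit7=1)
  nb ##.: next=#  (t=0,i=12, bit6=1)
  nb #.#: next=#  (t=0,i=4, bit5=1)
  nb #..: next=#  (t=0,i=0, bit4=1)
  nb .##: next=.  (t=0,i=9, bit3=0)
  nb .#.: next=.  (t=0,i=3, bit2=0)
  nb ..#: next=.  (t=0,i=2, bit1=0)
  nb ...: next=#  (t=0,i=1, bit0=1)
  bits 11110001 = 241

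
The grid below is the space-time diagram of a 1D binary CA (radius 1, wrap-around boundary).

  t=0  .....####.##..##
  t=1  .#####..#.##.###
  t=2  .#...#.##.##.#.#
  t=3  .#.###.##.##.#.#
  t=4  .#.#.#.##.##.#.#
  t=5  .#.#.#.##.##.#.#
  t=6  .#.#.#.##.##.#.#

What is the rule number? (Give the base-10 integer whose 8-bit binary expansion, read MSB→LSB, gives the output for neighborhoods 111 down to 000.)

79

  ###|.  b7=0 t=0,i=6
  ##.|#  b6=1 t=0,i=8
  #.#|.  b5=0 t=0,i=9
  #..|.  b4=0 t=0,i=0
  .##|#  b3=1 t=0,i=5
  .#.|#  b2=1 t=1,i=8
  ..#|#  b1=1 t=0,i=4
  ...|#  b0=1 t=0,i=1
  bits 01001111 = 79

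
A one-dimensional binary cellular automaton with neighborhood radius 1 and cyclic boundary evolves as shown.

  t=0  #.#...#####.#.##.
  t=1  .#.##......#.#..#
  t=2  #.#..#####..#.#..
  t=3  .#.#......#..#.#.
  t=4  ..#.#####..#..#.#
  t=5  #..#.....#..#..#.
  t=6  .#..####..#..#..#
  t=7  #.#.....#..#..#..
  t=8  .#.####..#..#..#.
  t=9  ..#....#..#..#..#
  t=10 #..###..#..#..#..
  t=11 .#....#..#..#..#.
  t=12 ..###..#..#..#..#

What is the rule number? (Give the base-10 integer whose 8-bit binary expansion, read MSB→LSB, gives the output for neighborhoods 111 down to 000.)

  ###|.  b7=0 t=0,i=7
  ##.|.  b6=0 t=0,i=10
  #.#|#  b5=1 t=0,i=1
  #..|#  b4=1 t=0,i=3
  .##|.  b3=0 t=0,i=6
  .#.|.  b2=0 t=0,i=0
  ..#|.  b1=0 t=0,i=5
  ...|#  b0=1 t=0,i=4
  bits 00110001 = 49

49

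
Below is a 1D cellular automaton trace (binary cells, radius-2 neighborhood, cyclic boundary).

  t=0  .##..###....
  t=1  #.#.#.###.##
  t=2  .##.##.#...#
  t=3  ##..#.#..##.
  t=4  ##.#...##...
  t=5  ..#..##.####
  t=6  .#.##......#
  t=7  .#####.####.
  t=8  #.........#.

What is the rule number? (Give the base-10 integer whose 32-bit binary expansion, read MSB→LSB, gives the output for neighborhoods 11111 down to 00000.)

  [31] ##### => .  t=7,i=3
  [30] ####. => .  t=5,i=10
  [29] ###.# => .  t=1,i=0
  [28] ###.. => #  t=0,i=7
  [27] ##.## => .  t=1,i=9
  [26] ##.#. => #  t=1,i=1
  [25] ##..# => .  t=0,i=3
  [24] ##... => #  t=0,i=8
  [23] #.### => .  t=1,i=6
  [22] #.##. => #  t=2,i=1
  [21] #.#.# => #  t=1,i=2
  [20] #.#.. => .  t=2,i=7
  [19] #..## => #  t=0,i=4
  [18] #..#. => #  t=3,i=3
  [17] #...# => #  t=2,i=9
  [16] #.... => .  t=0,i=9
  [15] .#### => .  t=5,i=9
  [14] .###. => #  t=0,i=6
  [13] .##.# => .  t=2,i=2
  [12] .##.. => #  t=0,i=2
  [11] .#.## => #  t=1,i=5
  [10] .#.#. => .  t=1,i=3
  [9] .#..# => #  t=3,i=7
  [8] .#... => .  t=2,i=8
  [7] ..### => .  t=0,i=5
  [6] ..##. => .  t=0,i=1
  [5] ..#.# => .  t=2,i=11
  [4] ..#.. => .  t=5,i=2
  [3] ...## => #  t=0,i=0
  [2] ...#. => #  t=2,i=10
  [1] ....# => #  t=0,i=11
  [0] ..... => #  t=0,i=10
  bits 00010101011011100101101000001111 = 359553551

359553551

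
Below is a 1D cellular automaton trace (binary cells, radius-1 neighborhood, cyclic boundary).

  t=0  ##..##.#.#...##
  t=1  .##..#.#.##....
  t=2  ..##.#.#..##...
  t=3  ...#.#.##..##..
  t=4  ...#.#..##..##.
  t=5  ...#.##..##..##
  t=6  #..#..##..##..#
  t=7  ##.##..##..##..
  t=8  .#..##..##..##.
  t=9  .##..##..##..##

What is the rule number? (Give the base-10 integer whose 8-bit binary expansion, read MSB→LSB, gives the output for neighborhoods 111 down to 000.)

  ### -> .   bit 7 = 0  t=0,i=0
  ##. -> #   bit 6 = 1  t=0,i=1
  #.# -> .   bit 5 = 0  t=0,i=6
  #.. -> #   bit 4 = 1  t=0,i=2
  .## -> .   bit 3 = 0  t=0,i=4
  .#. -> #   bit 2 = 1  t=0,i=7
  ..# -> .   bit 1 = 0  t=0,i=3
  ... -> .   bit 0 = 0  t=0,i=11
  bits 01010100 = 84

84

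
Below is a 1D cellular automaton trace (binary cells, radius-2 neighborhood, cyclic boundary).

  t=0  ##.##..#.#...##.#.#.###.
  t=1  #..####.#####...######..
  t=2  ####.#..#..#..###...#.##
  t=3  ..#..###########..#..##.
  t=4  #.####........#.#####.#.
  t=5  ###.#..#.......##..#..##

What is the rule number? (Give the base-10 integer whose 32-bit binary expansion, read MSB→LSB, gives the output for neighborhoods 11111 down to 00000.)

1124032408

  [31] ##### => .  t=1,i=10
  [30] ####. => #  t=1,i=5
  [29] ###.# => .  t=0,i=22
  [28] ###.. => .  t=1,i=12
  [27] ##.## => .  t=0,i=2
  [26] ##.#. => .  t=0,i=15
  [25] ##..# => #  t=0,i=5
  [24] ##... => .  t=1,i=13
  [23] #.### => #  t=0,i=20
  [22] #.##. => #  t=0,i=0
  [21] #.#.# => #  t=0,i=16
  [20] #.#.. => #  t=0,i=9
  [19] #..## => #  t=1,i=2
  [18] #..#. => #  t=0,i=6
  [17] #...# => #  t=0,i=11
  [16] #.... => #  t=4,i=7
  [15] .#### => .  t=1,i=4
  [14] .###. => #  t=0,i=21
  [13] .##.# => .  t=0,i=1
  [12] .##.. => #  t=0,i=4
  [11] .#.## => #  t=0,i=19
  [10] .#.#. => #  t=0,i=8
  [9] .#..# => #  t=1,i=1
  [8] .#... => #  t=0,i=10
  [7] ..### => #  t=1,i=3
  [6] ..##. => .  t=0,i=13
  [5] ..#.# => .  t=0,i=7
  [4] ..#.. => #  t=1,i=0
  [3] ...## => #  t=0,i=12
  [2] ...#. => .  t=2,i=19
  [1] ....# => .  t=4,i=12
  [0] ..... => .  t=4,i=8
  bits 01000010111111110101111110011000 = 1124032408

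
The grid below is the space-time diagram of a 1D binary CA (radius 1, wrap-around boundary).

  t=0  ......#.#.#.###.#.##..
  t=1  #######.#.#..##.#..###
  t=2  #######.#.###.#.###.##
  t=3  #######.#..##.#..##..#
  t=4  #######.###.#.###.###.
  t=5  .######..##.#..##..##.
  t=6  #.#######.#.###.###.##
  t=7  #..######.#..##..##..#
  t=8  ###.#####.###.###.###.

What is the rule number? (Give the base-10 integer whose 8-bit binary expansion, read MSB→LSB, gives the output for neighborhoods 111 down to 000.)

215

  nb ###: next=#  (t=0,i=13, bit7=1)
  nb ##.: next=#  (t=0,i=14, bit6=1)
  nb #.#: next=.  (t=0,i=7, bit5=0)
  nb #..: next=#  (t=0,i=20, bit4=1)
  nb .##: next=.  (t=0,i=12, bit3=0)
  nb .#.: next=#  (t=0,i=6, bit2=1)
  nb ..#: next=#  (t=0,i=5, bit1=1)
  nb ...: next=#  (t=0,i=0, bit0=1)
  bits 11010111 = 215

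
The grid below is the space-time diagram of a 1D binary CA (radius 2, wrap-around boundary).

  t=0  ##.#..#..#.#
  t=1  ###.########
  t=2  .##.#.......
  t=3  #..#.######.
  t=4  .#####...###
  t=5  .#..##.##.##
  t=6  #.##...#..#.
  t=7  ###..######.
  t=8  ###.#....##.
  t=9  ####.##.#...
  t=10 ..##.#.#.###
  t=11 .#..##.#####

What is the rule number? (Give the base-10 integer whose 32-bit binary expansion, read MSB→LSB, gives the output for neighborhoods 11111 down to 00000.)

1961839421

  ##### -> .   bit 31 = 0  t=1,i=0
  ####. -> #   bit 30 = 1  t=1,i=1
  ###.# -> #   bit 29 = 1  t=0,i=1
  ###.. -> #   bit 28 = 1  t=4,i=5
  ##.## -> .   bit 27 = 0  t=1,i=3
  ##.#. -> #   bit 26 = 1  t=0,i=2
  ##..# -> .   bit 25 = 0  t=7,i=3
  ##... -> .   bit 24 = 0  t=4,i=6
  #.### -> #   bit 23 = 1  t=0,i=11
  #.##. -> #   bit 22 = 1  t=5,i=7
  #.#.# -> #   bit 21 = 1  t=6,i=0
  #.#.. -> .   bit 20 = 0  t=0,i=3
  #..## -> #   bit 19 = 1  t=5,i=3
  #..#. -> #   bit 18 = 1  t=0,i=5
  #...# -> #   bit 17 = 1  t=4,i=7
  #.... -> #   bit 16 = 1  t=2,i=6
  .#### -> .   bit 15 = 0  t=1,i=5
  .###. -> #   bit 14 = 1  t=0,i=0
  .##.# -> .   bit 13 = 0  t=2,i=2
  .##.. -> .   bit 12 = 0  t=6,i=3
  .#.## -> #   bit 11 = 1  t=0,i=10
  .#.#. -> .   bit 10 = 0  t=6,i=11
  .#..# -> #   bit 9 = 1  t=0,i=4
  .#... -> #   bit 8 = 1  t=2,i=5
  ..### -> .   bit 7 = 0  t=4,i=9
  ..##. -> .   bit 6 = 0  t=2,i=1
  ..#.# -> #   bit 5 = 1  t=0,i=9
  ..#.. -> #   bit 4 = 1  t=0,i=6
  ...## -> #   bit 3 = 1  t=2,i=0
  ...#. -> #   bit 2 = 1  t=6,i=6
  ....# -> .   bit 1 = 0  t=2,i=11
  ..... -> #   bit 0 = 1  t=2,i=7
  bits 01110100111011110100101100111101 = 1961839421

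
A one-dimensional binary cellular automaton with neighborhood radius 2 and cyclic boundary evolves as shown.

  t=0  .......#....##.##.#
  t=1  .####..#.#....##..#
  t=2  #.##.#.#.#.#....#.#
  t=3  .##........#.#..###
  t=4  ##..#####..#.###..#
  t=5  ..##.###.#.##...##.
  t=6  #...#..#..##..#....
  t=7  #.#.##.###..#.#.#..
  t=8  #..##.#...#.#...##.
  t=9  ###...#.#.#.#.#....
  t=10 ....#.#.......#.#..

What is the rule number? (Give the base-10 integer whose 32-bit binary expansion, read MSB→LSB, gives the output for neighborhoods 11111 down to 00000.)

3931867697

  ##### -> #   bit 31 = 1  t=4,i=6
  ####. -> #   bit 30 = 1  t=1,i=3
  ###.# -> #   bit 29 = 1  t=3,i=18
  ###.. -> .   bit 28 = 0  t=1,i=4
  ##.## -> #   bit 27 = 1  t=0,i=14
  ##.#. -> .   bit 26 = 0  t=0,i=17
  ##..# -> #   bit 25 = 1  t=1,i=5
  ##... -> .   bit 24 = 0  t=3,i=3
  #.### -> .   bit 23 = 0  t=1,i=1
  #.##. -> #   bit 22 = 1  t=0,i=15
  #.#.# -> .   bit 21 = 0  t=2,i=5
  #.#.. -> #   bit 20 = 1  t=0,i=18
  #..## -> #   bit 19 = 1  t=3,i=15
  #..#. -> .   bit 18 = 0  t=1,i=6
  #...# -> #   bit 17 = 1  t=5,i=0
  #.... -> #   bit 16 = 1  t=0,i=1
  .#### -> #   bit 15 = 1  t=1,i=2
  .###. -> .   bit 14 = 0  t=3,i=17
  .##.# -> .   bit 13 = 0  t=0,i=13
  .##.. -> .   bit 12 = 0  t=1,i=15
  .#.## -> #   bit 11 = 1  t=1,i=0
  .#.#. -> .   bit 10 = 0  t=1,i=8
  .#..# -> #   bit 9 = 1  t=3,i=14
  .#... -> .   bit 8 = 0  t=0,i=0
  ..### -> .   bit 7 = 0  t=3,i=16
  ..##. -> .   bit 6 = 0  t=0,i=12
  ..#.# -> #   bit 5 = 1  t=1,i=7
  ..#.. -> #   bit 4 = 1  t=0,i=7
  ...## -> .   bit 3 = 0  t=0,i=11
  ...#. -> .   bit 2 = 0  t=0,i=6
  ....# -> .   bit 1 = 0  t=0,i=5
  ..... -> #   bit 0 = 1  t=0,i=2
  bits 11101010010110111000101000110001 = 3931867697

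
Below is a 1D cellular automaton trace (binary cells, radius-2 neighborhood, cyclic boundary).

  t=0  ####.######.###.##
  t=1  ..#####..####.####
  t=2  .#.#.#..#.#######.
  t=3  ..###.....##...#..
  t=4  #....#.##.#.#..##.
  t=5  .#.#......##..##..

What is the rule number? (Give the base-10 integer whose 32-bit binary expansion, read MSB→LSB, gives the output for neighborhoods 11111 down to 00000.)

  [31] ##### => .  t=0,i=0
  [30] ####. => #  t=0,i=2
  [29] ###.# => #  t=0,i=3
  [28] ###.. => .  t=1,i=6
  [27] ##.## => #  t=0,i=4
  [26] ##.#. => .  t=4,i=9
  [25] ##..# => .  t=1,i=0
  [24] ##... => #  t=3,i=5
  [23] #.### => #  t=0,i=5
  [22] #.##. => .  t=4,i=7
  [21] #.#.# => #  t=2,i=3
  [20] #.#.. => .  t=2,i=5
  [19] #..## => #  t=1,i=1
  [18] #..#. => .  t=2,i=0
  [17] #...# => .  t=3,i=13
  [16] #.... => .  t=3,i=6
  [15] .#### => #  t=0,i=6
  [14] .###. => .  t=0,i=13
  [13] .##.# => .  t=4,i=8
  [12] .##.. => .  t=3,i=11
  [11] .#.## => .  t=2,i=9
  [10] .#.#. => #  t=2,i=2
  [9] .#..# => .  t=2,i=6
  [8] .#... => #  t=3,i=16
  [7] ..### => .  t=1,i=2
  [6] ..##. => #  t=3,i=10
  [5] ..#.# => .  t=2,i=1
  [4] ..#.. => #  t=3,i=15
  [3] ...## => .  t=3,i=1
  [2] ...#. => .  t=3,i=14
  [1] ....# => #  t=3,i=0
  [0] ..... => #  t=3,i=7
  bits 01101001101010001000010101010011 = 1772651859

1772651859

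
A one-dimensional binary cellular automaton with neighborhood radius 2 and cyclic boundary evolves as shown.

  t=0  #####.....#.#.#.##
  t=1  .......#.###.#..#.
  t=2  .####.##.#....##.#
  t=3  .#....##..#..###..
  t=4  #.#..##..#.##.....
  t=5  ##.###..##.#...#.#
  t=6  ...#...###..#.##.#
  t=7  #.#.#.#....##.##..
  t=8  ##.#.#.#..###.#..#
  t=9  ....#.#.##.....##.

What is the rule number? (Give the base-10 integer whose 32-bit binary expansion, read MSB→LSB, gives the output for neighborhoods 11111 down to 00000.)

  [31] ##### => .  t=0,i=0
  [30] ####. => .  t=0,i=3
  [29] ###.# => .  t=1,i=11
  [28] ###.. => .  t=0,i=4
  [27] ##.## => .  t=2,i=5
  [26] ##.#. => .  t=1,i=12
  [25] ##..# => .  t=3,i=8
  [24] ##... => .  t=0,i=5
  [23] #.### => #  t=0,i=16
  [22] #.##. => #  t=2,i=6
  [21] #.#.# => .  t=0,i=12
  [20] #.#.. => .  t=1,i=13
  [19] #..## => #  t=3,i=12
  [18] #..#. => #  t=1,i=15
  [17] #...# => .  t=3,i=17
  [16] #.... => .  t=0,i=6
  [15] .#### => .  t=0,i=17
  [14] .###. => .  t=1,i=10
  [13] .##.# => #  t=2,i=7
  [12] .##.. => .  t=3,i=7
  [11] .#.## => .  t=0,i=15
  [10] .#.#. => #  t=0,i=11
  [9] .#..# => #  t=1,i=14
  [8] .#... => #  t=1,i=17
  [7] ..### => .  t=3,i=13
  [6] ..##. => #  t=2,i=14
  [5] ..#.# => #  t=0,i=10
  [4] ..#.. => .  t=1,i=16
  [3] ...## => #  t=2,i=13
  [2] ...#. => #  t=0,i=9
  [1] ....# => .  t=0,i=8
  [0] ..... => #  t=0,i=7
  bits 00000000110011000010011101101101 = 13379437

13379437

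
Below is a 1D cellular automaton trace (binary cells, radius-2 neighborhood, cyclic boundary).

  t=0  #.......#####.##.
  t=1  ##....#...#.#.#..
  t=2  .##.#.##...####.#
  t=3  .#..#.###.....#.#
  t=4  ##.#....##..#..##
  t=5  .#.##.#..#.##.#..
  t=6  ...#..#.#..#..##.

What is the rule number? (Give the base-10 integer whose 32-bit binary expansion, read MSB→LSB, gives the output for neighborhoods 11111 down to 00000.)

  ##### -> #   bit 31 = 1  t=0,i=10
  ####. -> .   bit 30 = 0  t=0,i=11
  ###.# -> #   bit 29 = 1  t=0,i=12
  ###.. -> #   bit 28 = 1  t=3,i=8
  ##.## -> .   bit 27 = 0  t=0,i=13
  ##.#. -> .   bit 26 = 0  t=0,i=16
  ##..# -> .   bit 25 = 0  t=4,i=10
  ##... -> #   bit 24 = 1  t=1,i=2
  #.### -> .   bit 23 = 0  t=3,i=6
  #.##. -> #   bit 22 = 1  t=0,i=14
  #.#.# -> #   bit 21 = 1  t=1,i=12
  #.#.. -> #   bit 20 = 1  t=0,i=0
  #..## -> #   bit 19 = 1  t=1,i=16
  #..#. -> #   bit 18 = 1  t=3,i=3
  #...# -> .   bit 17 = 0  t=1,i=8
  #.... -> .   bit 16 = 0  t=0,i=2
  .#### -> .   bit 15 = 0  t=0,i=9
  .###. -> .   bit 14 = 0  t=3,i=7
  .##.# -> .   bit 13 = 0  t=0,i=15
  .##.. -> #   bit 12 = 1  t=1,i=1
  .#.## -> .   bit 11 = 0  t=2,i=0
  .#.#. -> #   bit 10 = 1  t=1,i=11
  .#..# -> .   bit 9 = 0  t=1,i=15
  .#... -> #   bit 8 = 1  t=0,i=1
  ..### -> .   bit 7 = 0  t=0,i=8
  ..##. -> .   bit 6 = 0  t=1,i=0
  ..#.# -> .   bit 5 = 0  t=1,i=10
  ..#.. -> #   bit 4 = 1  t=1,i=6
  ...## -> .   bit 3 = 0  t=0,i=7
  ...#. -> .   bit 2 = 0  t=1,i=5
  ....# -> #   bit 1 = 1  t=0,i=6
  ..... -> .   bit 0 = 0  t=0,i=3
  bits 10110001011111000001010100010010 = 2977699090

2977699090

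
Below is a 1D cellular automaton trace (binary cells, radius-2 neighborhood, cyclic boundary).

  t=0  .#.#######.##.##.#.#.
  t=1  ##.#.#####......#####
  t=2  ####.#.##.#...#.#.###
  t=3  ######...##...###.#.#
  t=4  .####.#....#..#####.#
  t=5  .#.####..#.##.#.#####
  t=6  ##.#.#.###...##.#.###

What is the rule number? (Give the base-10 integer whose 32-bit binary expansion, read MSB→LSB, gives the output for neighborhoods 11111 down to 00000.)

3887351474

  #####|#  b31=1 t=0,i=5
  ####.|#  b30=1 t=0,i=8
  ###.#|#  b29=1 t=0,i=9
  ###..|.  b28=0 t=1,i=9
  ##.##|.  b27=0 t=0,i=10
  ##.#.|#  b26=1 t=0,i=16
  ##..#|#  b25=1 t=5,i=7
  ##...|#  b24=1 t=1,i=10
  #.###|#  b23=1 t=0,i=3
  #.##.|.  b22=0 t=0,i=11
  #.#.#|#  b21=1 t=0,i=17
  #.#..|#  b20=1 t=0,i=19
  #..##|.  b19=0 t=4,i=13
  #..#.|#  b18=1 t=0,i=0
  #...#|.  b17=0 t=2,i=12
  #....|.  b16=0 t=1,i=11
  .####|.  b15=0 t=0,i=4
  .###.|#  b14=1 t=3,i=15
  .##.#|.  b13=0 t=0,i=12
  .##..|.  b12=0 t=3,i=10
  .#.##|.  b11=0 t=0,i=2
  .#.#.|#  b10=1 t=0,i=18
  .#..#|#  b9=1 t=0,i=20
  .#...|.  b8=0 t=2,i=11
  ..###|#  b7=1 t=1,i=16
  ..##.|.  b6=0 t=3,i=9
  ..#.#|#  b5=1 t=0,i=1
  ..#..|#  b4=1 t=4,i=11
  ...##|.  b3=0 t=1,i=15
  ...#.|.  b2=0 t=2,i=13
  ....#|#  b1=1 t=1,i=14
  .....|.  b0=0 t=1,i=12
  bits 11100111101101000100011010110010 = 3887351474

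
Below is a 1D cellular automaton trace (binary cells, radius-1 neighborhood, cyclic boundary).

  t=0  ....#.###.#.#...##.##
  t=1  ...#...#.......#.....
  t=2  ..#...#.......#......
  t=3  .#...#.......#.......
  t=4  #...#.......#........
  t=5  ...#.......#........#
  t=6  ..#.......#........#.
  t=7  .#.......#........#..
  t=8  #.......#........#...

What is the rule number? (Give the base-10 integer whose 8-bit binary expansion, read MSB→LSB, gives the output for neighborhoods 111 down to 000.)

130

  nb ###: next=#  (t=0,i=7, bit7=1)
  nb ##.: next=.  (t=0,i=8, bit6=0)
  nb #.#: next=.  (t=0,i=5, bit5=0)
  nb #..: next=.  (t=0,i=0, bit4=0)
  nb .##: next=.  (t=0,i=6, bit3=0)
  nb .#.: next=.  (t=0,i=4, bit2=0)
  nb ..#: next=#  (t=0,i=3, bit1=1)
  nb ...: next=.  (t=0,i=1, bit0=0)
  bits 10000010 = 130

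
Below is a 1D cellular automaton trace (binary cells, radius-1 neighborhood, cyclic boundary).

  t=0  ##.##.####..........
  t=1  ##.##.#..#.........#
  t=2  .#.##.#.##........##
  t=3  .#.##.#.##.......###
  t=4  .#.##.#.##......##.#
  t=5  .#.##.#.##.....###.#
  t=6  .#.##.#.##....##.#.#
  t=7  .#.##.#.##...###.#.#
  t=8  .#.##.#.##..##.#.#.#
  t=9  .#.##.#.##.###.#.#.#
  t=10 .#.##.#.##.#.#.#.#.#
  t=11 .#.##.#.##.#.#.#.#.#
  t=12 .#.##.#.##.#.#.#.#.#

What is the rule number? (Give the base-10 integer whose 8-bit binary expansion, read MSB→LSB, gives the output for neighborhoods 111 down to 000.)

78

  ###|.  b7=0 t=0,i=7
  ##.|#  b6=1 t=0,i=1
  #.#|.  b5=0 t=0,i=2
  #..|.  b4=0 t=0,i=10
  .##|#  b3=1 t=0,i=0
  .#.|#  b2=1 t=1,i=6
  ..#|#  b1=1 t=0,i=19
  ...|.  b0=0 t=0,i=11
  bits 01001110 = 78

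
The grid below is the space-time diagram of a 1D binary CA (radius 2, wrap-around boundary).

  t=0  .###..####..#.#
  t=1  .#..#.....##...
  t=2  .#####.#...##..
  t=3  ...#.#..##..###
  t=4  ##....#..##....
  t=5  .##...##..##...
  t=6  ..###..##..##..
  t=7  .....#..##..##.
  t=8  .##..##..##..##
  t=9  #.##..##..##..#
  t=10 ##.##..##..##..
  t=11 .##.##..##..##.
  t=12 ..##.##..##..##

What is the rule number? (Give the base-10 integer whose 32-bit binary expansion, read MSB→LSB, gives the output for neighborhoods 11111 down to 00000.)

  [31] ##### => #  t=2,i=3
  [30] ####. => .  t=0,i=8
  [29] ###.# => #  t=2,i=5
  [28] ###.. => .  t=0,i=3
  [27] ##.## => #  t=8,i=0
  [26] ##.#. => .  t=2,i=6
  [25] ##..# => #  t=0,i=4
  [24] ##... => #  t=1,i=12
  [23] #.### => #  t=0,i=1
  [22] #.##. => .  t=8,i=1
  [21] #.#.# => .  t=0,i=14
  [20] #.#.. => .  t=2,i=7
  [19] #..## => .  t=0,i=5
  [18] #..#. => #  t=0,i=11
  [17] #...# => #  t=2,i=9
  [16] #.... => .  t=1,i=6
  [15] .#### => .  t=0,i=7
  [14] .###. => .  t=0,i=2
  [13] .##.# => #  t=8,i=14
  [12] .##.. => #  t=1,i=11
  [11] .#.## => .  t=0,i=0
  [10] .#.#. => .  t=0,i=13
  [9] .#..# => #  t=1,i=2
  [8] .#... => #  t=1,i=5
  [7] ..### => .  t=0,i=6
  [6] ..##. => .  t=1,i=10
  [5] ..#.# => .  t=0,i=12
  [4] ..#.. => #  t=1,i=1
  [3] ...## => .  t=1,i=9
  [2] ...#. => .  t=1,i=0
  [1] ....# => .  t=1,i=8
  [0] ..... => #  t=1,i=7
  bits 10101011100001100011001100010001 = 2877698833

2877698833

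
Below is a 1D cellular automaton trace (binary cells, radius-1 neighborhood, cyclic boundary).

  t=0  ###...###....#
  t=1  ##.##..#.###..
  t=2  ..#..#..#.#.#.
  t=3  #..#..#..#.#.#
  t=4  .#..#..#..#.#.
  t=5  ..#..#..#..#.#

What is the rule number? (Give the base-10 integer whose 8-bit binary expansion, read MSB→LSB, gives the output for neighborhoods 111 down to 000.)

  [7] ### => #  t=0,i=0
  [6] ##. => .  t=0,i=2
  [5] #.# => #  t=1,i=2
  [4] #.. => #  t=0,i=3
  [3] .## => .  t=0,i=6
  [2] .#. => .  t=1,i=7
  [1] ..# => .  t=0,i=5
  [0] ... => #  t=0,i=4
  bits 10110001 = 177

177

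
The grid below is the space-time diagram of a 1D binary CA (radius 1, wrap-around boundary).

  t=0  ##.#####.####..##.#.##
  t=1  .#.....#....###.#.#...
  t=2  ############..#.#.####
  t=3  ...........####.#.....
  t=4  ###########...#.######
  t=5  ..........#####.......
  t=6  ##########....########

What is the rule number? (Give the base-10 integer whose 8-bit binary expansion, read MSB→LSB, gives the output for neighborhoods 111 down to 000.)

  [7] ### => .  t=0,i=0
  [6] ##. => #  t=0,i=1
  [5] #.# => .  t=0,i=2
  [4] #.. => #  t=0,i=13
  [3] .## => .  t=0,i=3
  [2] .#. => #  t=0,i=18
  [1] ..# => #  t=0,i=14
  [0] ... => #  t=1,i=3
  bits 01010111 = 87

87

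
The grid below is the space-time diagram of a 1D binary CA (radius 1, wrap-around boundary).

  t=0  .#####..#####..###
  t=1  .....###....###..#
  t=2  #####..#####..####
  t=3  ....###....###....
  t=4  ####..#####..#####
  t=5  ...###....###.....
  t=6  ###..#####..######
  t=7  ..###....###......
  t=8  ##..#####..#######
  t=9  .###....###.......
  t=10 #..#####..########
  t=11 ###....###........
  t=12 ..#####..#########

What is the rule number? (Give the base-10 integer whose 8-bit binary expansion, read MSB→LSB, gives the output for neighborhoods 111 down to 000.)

87

  [7] ### => .  t=0,i=2
  [6] ##. => #  t=0,i=5
  [5] #.# => .  t=0,i=0
  [4] #.. => #  t=0,i=6
  [3] .## => .  t=0,i=1
  [2] .#. => #  t=1,i=17
  [1] ..# => #  t=0,i=7
  [0] ... => #  t=1,i=1
  bits 01010111 = 87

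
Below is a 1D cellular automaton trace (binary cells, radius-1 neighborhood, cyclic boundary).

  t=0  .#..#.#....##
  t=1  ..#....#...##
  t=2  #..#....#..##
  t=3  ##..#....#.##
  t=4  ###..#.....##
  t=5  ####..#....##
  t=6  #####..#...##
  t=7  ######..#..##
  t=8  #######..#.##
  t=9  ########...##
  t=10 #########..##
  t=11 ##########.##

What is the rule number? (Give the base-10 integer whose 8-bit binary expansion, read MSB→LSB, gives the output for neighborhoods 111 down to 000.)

216

  nb ###: next=#  (t=2,i=12, bit7=1)
  nb ##.: next=#  (t=0,i=12, bit6=1)
  nb #.#: next=.  (t=0,i=0, bit5=0)
  nb #..: next=#  (t=0,i=2, bit4=1)
  nb .##: next=#  (t=0,i=11, bit3=1)
  nb .#.: next=.  (t=0,i=1, bit2=0)
  nb ..#: next=.  (t=0,i=3, bit1=0)
  nb ...: next=.  (t=0,i=8, bit0=0)
  bits 11011000 = 216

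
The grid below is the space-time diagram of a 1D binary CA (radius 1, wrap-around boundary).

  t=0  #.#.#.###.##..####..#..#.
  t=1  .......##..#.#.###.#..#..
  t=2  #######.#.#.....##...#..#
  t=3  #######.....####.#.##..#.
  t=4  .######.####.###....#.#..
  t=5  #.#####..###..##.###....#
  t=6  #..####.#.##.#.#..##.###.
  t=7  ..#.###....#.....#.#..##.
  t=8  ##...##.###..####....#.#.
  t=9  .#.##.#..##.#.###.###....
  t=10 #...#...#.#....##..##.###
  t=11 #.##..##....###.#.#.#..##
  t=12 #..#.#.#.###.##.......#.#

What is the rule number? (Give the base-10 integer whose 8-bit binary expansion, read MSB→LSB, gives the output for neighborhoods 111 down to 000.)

195

  ###|#  b7=1 t=0,i=7
  ##.|#  b6=1 t=0,i=8
  #.#|.  b5=0 t=0,i=1
  #..|.  b4=0 t=0,i=12
  .##|.  b3=0 t=0,i=6
  .#.|.  b2=0 t=0,i=0
  ..#|#  b1=1 t=0,i=13
  ...|#  b0=1 t=1,i=0
  bits 11000011 = 195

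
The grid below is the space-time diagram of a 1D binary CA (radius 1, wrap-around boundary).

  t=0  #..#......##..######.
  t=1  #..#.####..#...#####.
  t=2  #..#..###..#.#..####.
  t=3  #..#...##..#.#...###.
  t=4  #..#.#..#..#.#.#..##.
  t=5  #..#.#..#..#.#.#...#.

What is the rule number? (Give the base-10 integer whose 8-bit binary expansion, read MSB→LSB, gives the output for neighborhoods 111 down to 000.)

197

  nb ###: next=#  (t=0,i=15, bit7=1)
  nb ##.: next=#  (t=0,i=11, bit6=1)
  nb #.#: next=.  (t=0,i=20, bit5=0)
  nb #..: next=.  (t=0,i=1, bit4=0)
  nb .##: next=.  (t=0,i=10, bit3=0)
  nb .#.: next=#  (t=0,i=0, bit2=1)
  nb ..#: next=.  (t=0,i=2, bit1=0)
  nb ...: next=#  (t=0,i=5, bit0=1)
  bits 11000101 = 197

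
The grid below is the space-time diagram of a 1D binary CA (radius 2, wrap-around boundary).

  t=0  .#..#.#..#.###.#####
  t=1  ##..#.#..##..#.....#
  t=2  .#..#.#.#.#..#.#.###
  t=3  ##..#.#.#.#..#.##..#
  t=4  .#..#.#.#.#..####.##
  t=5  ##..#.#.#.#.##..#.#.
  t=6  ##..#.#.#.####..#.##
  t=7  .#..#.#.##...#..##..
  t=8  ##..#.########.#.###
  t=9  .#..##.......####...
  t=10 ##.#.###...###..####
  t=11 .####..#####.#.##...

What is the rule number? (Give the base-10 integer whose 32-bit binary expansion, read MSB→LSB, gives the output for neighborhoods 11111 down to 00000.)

897259710

  nb #####: next=.  (t=0,i=17, bit31=0)
  nb ####.: next=.  (t=0,i=18, bit30=0)
  nb ###.#: next=#  (t=0,i=13, bit29=1)
  nb ###..: next=#  (t=1,i=1, bit28=1)
  nb ##.##: next=.  (t=0,i=14, bit27=0)
  nb ##.#.: next=#  (t=0,i=0, bit26=1)
  nb ##..#: next=.  (t=1,i=2, bit25=0)
  nb ##...: next=#  (t=7,i=10, bit24=1)
  nb #.###: next=.  (t=0,i=11, bit23=0)
  nb #.##.: next=#  (t=3,i=15, bit22=1)
  nb #.#.#: next=#  (t=2,i=6, bit21=1)
  nb #.#..: next=#  (t=0,i=1, bit20=1)
  nb #..##: next=#  (t=1,i=8, bit19=1)
  nb #..#.: next=.  (t=0,i=3, bit18=0)
  nb #...#: next=#  (t=7,i=11, bit17=1)
  nb #....: next=#  (t=1,i=15, bit16=1)
  nb .####: next=.  (t=0,i=16, bit15=0)
  nb .###.: next=.  (t=0,i=12, bit14=0)
  nb .##.#: next=.  (t=4,i=19, bit13=0)
  nb .##..: next=#  (t=1,i=10, bit12=1)
  nb .#.##: next=#  (t=0,i=10, bit11=1)
  nb .#.#.: next=.  (t=0,i=5, bit10=0)
  nb .#..#: next=.  (t=0,i=2, bit9=0)
  nb .#...: next=.  (t=1,i=14, bit8=0)
  nb ..###: next=#  (t=1,i=19, bit7=1)
  nb ..##.: next=.  (t=1,i=9, bit6=0)
  nb ..#.#: next=#  (t=0,i=4, bit5=1)
  nb ..#..: next=#  (t=1,i=13, bit4=1)
  nb ...##: next=#  (t=1,i=18, bit3=1)
  nb ...#.: next=#  (t=7,i=0, bit2=1)
  nb ....#: next=#  (t=1,i=17, bit1=1)
  nb .....: next=.  (t=1,i=16, bit0=0)
  bits 00110101011110110001100010111110 = 897259710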